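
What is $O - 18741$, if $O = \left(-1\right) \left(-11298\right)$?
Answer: $-7443$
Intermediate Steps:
$O = 11298$
$O - 18741 = 11298 - 18741 = -7443$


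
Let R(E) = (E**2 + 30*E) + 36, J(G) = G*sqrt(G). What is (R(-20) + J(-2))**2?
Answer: 26888 + 656*I*sqrt(2) ≈ 26888.0 + 927.72*I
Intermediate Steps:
J(G) = G**(3/2)
R(E) = 36 + E**2 + 30*E
(R(-20) + J(-2))**2 = ((36 + (-20)**2 + 30*(-20)) + (-2)**(3/2))**2 = ((36 + 400 - 600) - 2*I*sqrt(2))**2 = (-164 - 2*I*sqrt(2))**2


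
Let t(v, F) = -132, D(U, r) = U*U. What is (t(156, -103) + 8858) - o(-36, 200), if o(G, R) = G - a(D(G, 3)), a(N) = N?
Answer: 10058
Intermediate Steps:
D(U, r) = U²
o(G, R) = G - G²
(t(156, -103) + 8858) - o(-36, 200) = (-132 + 8858) - (-36)*(1 - 1*(-36)) = 8726 - (-36)*(1 + 36) = 8726 - (-36)*37 = 8726 - 1*(-1332) = 8726 + 1332 = 10058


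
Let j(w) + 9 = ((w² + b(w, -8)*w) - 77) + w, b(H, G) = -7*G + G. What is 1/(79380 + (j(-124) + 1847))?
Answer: 1/90441 ≈ 1.1057e-5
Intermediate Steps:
b(H, G) = -6*G
j(w) = -86 + w² + 49*w (j(w) = -9 + (((w² + (-6*(-8))*w) - 77) + w) = -9 + (((w² + 48*w) - 77) + w) = -9 + ((-77 + w² + 48*w) + w) = -9 + (-77 + w² + 49*w) = -86 + w² + 49*w)
1/(79380 + (j(-124) + 1847)) = 1/(79380 + ((-86 + (-124)² + 49*(-124)) + 1847)) = 1/(79380 + ((-86 + 15376 - 6076) + 1847)) = 1/(79380 + (9214 + 1847)) = 1/(79380 + 11061) = 1/90441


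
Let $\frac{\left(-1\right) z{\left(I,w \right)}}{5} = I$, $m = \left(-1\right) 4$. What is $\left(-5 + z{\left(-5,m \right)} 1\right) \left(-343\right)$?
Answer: $-6860$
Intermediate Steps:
$m = -4$
$z{\left(I,w \right)} = - 5 I$
$\left(-5 + z{\left(-5,m \right)} 1\right) \left(-343\right) = \left(-5 + \left(-5\right) \left(-5\right) 1\right) \left(-343\right) = \left(-5 + 25 \cdot 1\right) \left(-343\right) = \left(-5 + 25\right) \left(-343\right) = 20 \left(-343\right) = -6860$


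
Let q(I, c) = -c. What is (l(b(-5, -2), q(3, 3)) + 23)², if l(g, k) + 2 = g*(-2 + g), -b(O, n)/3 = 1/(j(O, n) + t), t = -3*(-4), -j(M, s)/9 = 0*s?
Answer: 119025/256 ≈ 464.94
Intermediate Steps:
j(M, s) = 0 (j(M, s) = -0*s = -9*0 = 0)
t = 12
b(O, n) = -¼ (b(O, n) = -3/(0 + 12) = -3/12 = -3*1/12 = -¼)
l(g, k) = -2 + g*(-2 + g)
(l(b(-5, -2), q(3, 3)) + 23)² = ((-2 + (-¼)² - 2*(-¼)) + 23)² = ((-2 + 1/16 + ½) + 23)² = (-23/16 + 23)² = (345/16)² = 119025/256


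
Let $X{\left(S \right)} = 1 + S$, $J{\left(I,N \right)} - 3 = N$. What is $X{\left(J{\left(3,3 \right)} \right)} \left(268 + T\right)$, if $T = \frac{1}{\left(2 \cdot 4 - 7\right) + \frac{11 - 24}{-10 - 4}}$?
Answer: $\frac{50750}{27} \approx 1879.6$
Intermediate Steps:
$J{\left(I,N \right)} = 3 + N$
$T = \frac{14}{27}$ ($T = \frac{1}{\left(8 - 7\right) - \frac{13}{-14}} = \frac{1}{1 - - \frac{13}{14}} = \frac{1}{1 + \frac{13}{14}} = \frac{1}{\frac{27}{14}} = \frac{14}{27} \approx 0.51852$)
$X{\left(J{\left(3,3 \right)} \right)} \left(268 + T\right) = \left(1 + \left(3 + 3\right)\right) \left(268 + \frac{14}{27}\right) = \left(1 + 6\right) \frac{7250}{27} = 7 \cdot \frac{7250}{27} = \frac{50750}{27}$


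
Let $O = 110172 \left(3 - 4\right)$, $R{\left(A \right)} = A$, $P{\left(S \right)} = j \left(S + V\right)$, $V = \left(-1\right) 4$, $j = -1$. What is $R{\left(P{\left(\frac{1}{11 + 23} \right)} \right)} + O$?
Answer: $- \frac{3745713}{34} \approx -1.1017 \cdot 10^{5}$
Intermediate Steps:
$V = -4$
$P{\left(S \right)} = 4 - S$ ($P{\left(S \right)} = - (S - 4) = - (-4 + S) = 4 - S$)
$O = -110172$ ($O = 110172 \left(-1\right) = -110172$)
$R{\left(P{\left(\frac{1}{11 + 23} \right)} \right)} + O = \left(4 - \frac{1}{11 + 23}\right) - 110172 = \left(4 - \frac{1}{34}\right) - 110172 = \frac{135}{34} - 110172 = - \frac{3745713}{34}$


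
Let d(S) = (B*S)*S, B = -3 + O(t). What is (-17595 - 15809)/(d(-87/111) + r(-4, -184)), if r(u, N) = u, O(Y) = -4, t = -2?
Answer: 45730076/11363 ≈ 4024.5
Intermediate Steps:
B = -7 (B = -3 - 4 = -7)
d(S) = -7*S² (d(S) = (-7*S)*S = -7*S²)
(-17595 - 15809)/(d(-87/111) + r(-4, -184)) = (-17595 - 15809)/(-7*(-87/111)² - 4) = -33404/(-7*(-87*1/111)² - 4) = -33404/(-7*(-29/37)² - 4) = -33404/(-7*841/1369 - 4) = -33404/(-5887/1369 - 4) = -33404/(-11363/1369) = -33404*(-1369/11363) = 45730076/11363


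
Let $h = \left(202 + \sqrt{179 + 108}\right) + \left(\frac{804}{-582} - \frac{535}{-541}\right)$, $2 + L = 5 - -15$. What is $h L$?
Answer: $\frac{190435590}{52477} + 18 \sqrt{287} \approx 3933.9$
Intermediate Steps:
$L = 18$ ($L = -2 + \left(5 - -15\right) = -2 + \left(5 + 15\right) = -2 + 20 = 18$)
$h = \frac{10579755}{52477} + \sqrt{287}$ ($h = \left(202 + \sqrt{287}\right) + \left(804 \left(- \frac{1}{582}\right) - - \frac{535}{541}\right) = \left(202 + \sqrt{287}\right) + \left(- \frac{134}{97} + \frac{535}{541}\right) = \left(202 + \sqrt{287}\right) - \frac{20599}{52477} = \frac{10579755}{52477} + \sqrt{287} \approx 218.55$)
$h L = \left(\frac{10579755}{52477} + \sqrt{287}\right) 18 = \frac{190435590}{52477} + 18 \sqrt{287}$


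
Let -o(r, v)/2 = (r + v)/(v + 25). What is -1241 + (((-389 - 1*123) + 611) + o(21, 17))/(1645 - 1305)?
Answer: -8858699/7140 ≈ -1240.7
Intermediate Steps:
o(r, v) = -2*(r + v)/(25 + v) (o(r, v) = -2*(r + v)/(v + 25) = -2*(r + v)/(25 + v))
-1241 + (((-389 - 1*123) + 611) + o(21, 17))/(1645 - 1305) = -1241 + (((-389 - 1*123) + 611) + 2*(-1*21 - 1*17)/(25 + 17))/(1645 - 1305) = -1241 + (((-389 - 123) + 611) + 2*(-21 - 17)/42)/340 = -1241 + ((-512 + 611) + 2*(1/42)*(-38))*(1/340) = -1241 + (99 - 38/21)*(1/340) = -1241 + (2041/21)*(1/340) = -1241 + 2041/7140 = -8858699/7140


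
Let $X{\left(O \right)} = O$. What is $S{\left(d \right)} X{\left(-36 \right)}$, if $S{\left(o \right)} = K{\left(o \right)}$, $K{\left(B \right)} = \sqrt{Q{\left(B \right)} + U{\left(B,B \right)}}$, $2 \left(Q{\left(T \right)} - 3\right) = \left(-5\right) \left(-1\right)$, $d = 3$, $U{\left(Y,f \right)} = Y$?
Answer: $- 18 \sqrt{34} \approx -104.96$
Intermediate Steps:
$Q{\left(T \right)} = \frac{11}{2}$ ($Q{\left(T \right)} = 3 + \frac{\left(-5\right) \left(-1\right)}{2} = 3 + \frac{1}{2} \cdot 5 = 3 + \frac{5}{2} = \frac{11}{2}$)
$K{\left(B \right)} = \sqrt{\frac{11}{2} + B}$
$S{\left(o \right)} = \frac{\sqrt{22 + 4 o}}{2}$
$S{\left(d \right)} X{\left(-36 \right)} = \frac{\sqrt{22 + 4 \cdot 3}}{2} \left(-36\right) = \frac{\sqrt{22 + 12}}{2} \left(-36\right) = \frac{\sqrt{34}}{2} \left(-36\right) = - 18 \sqrt{34}$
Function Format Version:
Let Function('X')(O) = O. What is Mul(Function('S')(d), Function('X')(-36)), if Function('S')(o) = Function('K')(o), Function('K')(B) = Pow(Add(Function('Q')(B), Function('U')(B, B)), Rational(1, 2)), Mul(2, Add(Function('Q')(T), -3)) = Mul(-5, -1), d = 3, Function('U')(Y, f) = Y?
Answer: Mul(-18, Pow(34, Rational(1, 2))) ≈ -104.96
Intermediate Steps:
Function('Q')(T) = Rational(11, 2) (Function('Q')(T) = Add(3, Mul(Rational(1, 2), Mul(-5, -1))) = Add(3, Mul(Rational(1, 2), 5)) = Add(3, Rational(5, 2)) = Rational(11, 2))
Function('K')(B) = Pow(Add(Rational(11, 2), B), Rational(1, 2))
Function('S')(o) = Mul(Rational(1, 2), Pow(Add(22, Mul(4, o)), Rational(1, 2)))
Mul(Function('S')(d), Function('X')(-36)) = Mul(Mul(Rational(1, 2), Pow(Add(22, Mul(4, 3)), Rational(1, 2))), -36) = Mul(Mul(Rational(1, 2), Pow(Add(22, 12), Rational(1, 2))), -36) = Mul(Mul(Rational(1, 2), Pow(34, Rational(1, 2))), -36) = Mul(-18, Pow(34, Rational(1, 2)))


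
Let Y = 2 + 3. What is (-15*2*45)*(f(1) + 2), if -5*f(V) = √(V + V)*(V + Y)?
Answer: -2700 + 1620*√2 ≈ -408.97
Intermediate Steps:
Y = 5
f(V) = -√2*√V*(5 + V)/5 (f(V) = -√(V + V)*(V + 5)/5 = -√(2*V)*(5 + V)/5 = -√2*√V*(5 + V)/5)
(-15*2*45)*(f(1) + 2) = (-15*2*45)*(√2*√1*(-5 - 1*1)/5 + 2) = (-30*45)*((⅕)*√2*1*(-5 - 1) + 2) = -1350*((⅕)*√2*1*(-6) + 2) = -1350*(-6*√2/5 + 2) = -1350*(2 - 6*√2/5) = -2700 + 1620*√2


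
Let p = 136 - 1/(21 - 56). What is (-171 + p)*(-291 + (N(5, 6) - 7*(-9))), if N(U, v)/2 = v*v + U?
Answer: 178704/35 ≈ 5105.8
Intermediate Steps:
N(U, v) = 2*U + 2*v**2 (N(U, v) = 2*(v*v + U) = 2*(v**2 + U) = 2*(U + v**2) = 2*U + 2*v**2)
p = 4761/35 (p = 136 - 1/(-35) = 136 - 1*(-1/35) = 136 + 1/35 = 4761/35 ≈ 136.03)
(-171 + p)*(-291 + (N(5, 6) - 7*(-9))) = (-171 + 4761/35)*(-291 + ((2*5 + 2*6**2) - 7*(-9))) = -1224*(-291 + ((10 + 2*36) + 63))/35 = -1224*(-291 + ((10 + 72) + 63))/35 = -1224*(-291 + (82 + 63))/35 = -1224*(-291 + 145)/35 = -1224/35*(-146) = 178704/35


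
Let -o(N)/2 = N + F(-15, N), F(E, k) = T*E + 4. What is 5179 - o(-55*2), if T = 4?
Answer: 4847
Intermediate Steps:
F(E, k) = 4 + 4*E (F(E, k) = 4*E + 4 = 4 + 4*E)
o(N) = 112 - 2*N (o(N) = -2*(N + (4 + 4*(-15))) = -2*(N + (4 - 60)) = -2*(N - 56) = -2*(-56 + N) = 112 - 2*N)
5179 - o(-55*2) = 5179 - (112 - (-110)*2) = 5179 - (112 - 2*(-110)) = 5179 - (112 + 220) = 5179 - 1*332 = 5179 - 332 = 4847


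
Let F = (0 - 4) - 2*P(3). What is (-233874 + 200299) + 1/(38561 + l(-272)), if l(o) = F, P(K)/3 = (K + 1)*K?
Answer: -1292133874/38485 ≈ -33575.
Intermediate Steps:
P(K) = 3*K*(1 + K) (P(K) = 3*((K + 1)*K) = 3*((1 + K)*K) = 3*(K*(1 + K)) = 3*K*(1 + K))
F = -76 (F = (0 - 4) - 6*3*(1 + 3) = -4 - 6*3*4 = -4 - 2*36 = -4 - 72 = -76)
l(o) = -76
(-233874 + 200299) + 1/(38561 + l(-272)) = (-233874 + 200299) + 1/(38561 - 76) = -33575 + 1/38485 = -1292133874/38485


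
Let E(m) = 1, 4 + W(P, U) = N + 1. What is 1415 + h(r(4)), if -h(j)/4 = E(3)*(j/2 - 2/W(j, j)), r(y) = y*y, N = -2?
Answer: 6907/5 ≈ 1381.4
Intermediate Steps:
W(P, U) = -5 (W(P, U) = -4 + (-2 + 1) = -4 - 1 = -5)
r(y) = y²
h(j) = -8/5 - 2*j (h(j) = -4*(j/2 - 2/(-5)) = -4*(j*(½) - 2*(-⅕)) = -4*(j/2 + ⅖) = -4*(⅖ + j/2) = -8/5 - 2*j)
1415 + h(r(4)) = 1415 + (-8/5 - 2*4²) = 1415 + (-8/5 - 2*16) = 1415 + (-8/5 - 32) = 1415 - 168/5 = 6907/5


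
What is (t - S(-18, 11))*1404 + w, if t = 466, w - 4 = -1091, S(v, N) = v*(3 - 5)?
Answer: 602633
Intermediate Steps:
S(v, N) = -2*v (S(v, N) = v*(-2) = -2*v)
w = -1087 (w = 4 - 1091 = -1087)
(t - S(-18, 11))*1404 + w = (466 - (-2)*(-18))*1404 - 1087 = (466 - 1*36)*1404 - 1087 = (466 - 36)*1404 - 1087 = 430*1404 - 1087 = 603720 - 1087 = 602633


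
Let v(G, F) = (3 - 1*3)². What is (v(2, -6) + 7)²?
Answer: 49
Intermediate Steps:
v(G, F) = 0 (v(G, F) = (3 - 3)² = 0² = 0)
(v(2, -6) + 7)² = (0 + 7)² = 7² = 49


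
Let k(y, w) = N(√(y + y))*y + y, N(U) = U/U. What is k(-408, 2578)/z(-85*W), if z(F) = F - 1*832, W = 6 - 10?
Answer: 68/41 ≈ 1.6585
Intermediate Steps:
W = -4
z(F) = -832 + F (z(F) = F - 832 = -832 + F)
N(U) = 1
k(y, w) = 2*y (k(y, w) = 1*y + y = y + y = 2*y)
k(-408, 2578)/z(-85*W) = (2*(-408))/(-832 - 85*(-4)) = -816/(-832 + 340) = -816/(-492) = -816*(-1/492) = 68/41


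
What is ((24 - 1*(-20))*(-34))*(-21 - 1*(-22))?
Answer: -1496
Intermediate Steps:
((24 - 1*(-20))*(-34))*(-21 - 1*(-22)) = ((24 + 20)*(-34))*(-21 + 22) = (44*(-34))*1 = -1496*1 = -1496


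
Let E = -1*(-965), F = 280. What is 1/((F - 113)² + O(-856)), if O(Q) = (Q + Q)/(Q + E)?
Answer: 109/3038189 ≈ 3.5877e-5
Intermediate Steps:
E = 965
O(Q) = 2*Q/(965 + Q) (O(Q) = (Q + Q)/(Q + 965) = (2*Q)/(965 + Q) = 2*Q/(965 + Q))
1/((F - 113)² + O(-856)) = 1/((280 - 113)² + 2*(-856)/(965 - 856)) = 1/(167² + 2*(-856)/109) = 1/(27889 + 2*(-856)*(1/109)) = 1/(27889 - 1712/109) = 1/(3038189/109) = 109/3038189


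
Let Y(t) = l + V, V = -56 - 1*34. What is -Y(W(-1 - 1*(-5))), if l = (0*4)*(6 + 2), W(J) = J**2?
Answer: 90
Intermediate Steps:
V = -90 (V = -56 - 34 = -90)
l = 0 (l = 0*8 = 0)
Y(t) = -90 (Y(t) = 0 - 90 = -90)
-Y(W(-1 - 1*(-5))) = -1*(-90) = 90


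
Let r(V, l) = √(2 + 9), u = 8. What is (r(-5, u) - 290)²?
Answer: (290 - √11)² ≈ 82187.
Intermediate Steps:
r(V, l) = √11
(r(-5, u) - 290)² = (√11 - 290)² = (-290 + √11)²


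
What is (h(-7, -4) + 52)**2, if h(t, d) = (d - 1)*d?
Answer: 5184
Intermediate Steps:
h(t, d) = d*(-1 + d) (h(t, d) = (-1 + d)*d = d*(-1 + d))
(h(-7, -4) + 52)**2 = (-4*(-1 - 4) + 52)**2 = (-4*(-5) + 52)**2 = (20 + 52)**2 = 72**2 = 5184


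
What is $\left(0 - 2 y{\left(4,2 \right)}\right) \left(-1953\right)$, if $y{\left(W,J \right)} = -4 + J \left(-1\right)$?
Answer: $-23436$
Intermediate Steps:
$y{\left(W,J \right)} = -4 - J$
$\left(0 - 2 y{\left(4,2 \right)}\right) \left(-1953\right) = \left(0 - 2 \left(-4 - 2\right)\right) \left(-1953\right) = \left(0 - -12\right) \left(-1953\right) = \left(0 + 12\right) \left(-1953\right) = 12 \left(-1953\right) = -23436$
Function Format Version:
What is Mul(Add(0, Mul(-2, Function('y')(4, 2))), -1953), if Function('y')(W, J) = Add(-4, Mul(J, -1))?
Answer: -23436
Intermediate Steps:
Function('y')(W, J) = Add(-4, Mul(-1, J))
Mul(Add(0, Mul(-2, Function('y')(4, 2))), -1953) = Mul(Add(0, Mul(-2, Add(-4, Mul(-1, 2)))), -1953) = Mul(Add(0, Mul(-2, Add(-4, -2))), -1953) = Mul(Add(0, Mul(-2, -6)), -1953) = Mul(Add(0, 12), -1953) = Mul(12, -1953) = -23436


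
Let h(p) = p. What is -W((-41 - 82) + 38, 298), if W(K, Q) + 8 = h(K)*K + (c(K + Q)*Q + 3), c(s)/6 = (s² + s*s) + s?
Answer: -162627608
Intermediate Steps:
c(s) = 6*s + 12*s² (c(s) = 6*((s² + s*s) + s) = 6*((s² + s²) + s) = 6*(2*s² + s) = 6*(s + 2*s²) = 6*s + 12*s²)
W(K, Q) = -5 + K² + 6*Q*(K + Q)*(1 + 2*K + 2*Q) (W(K, Q) = -8 + (K*K + ((6*(K + Q)*(1 + 2*(K + Q)))*Q + 3)) = -8 + (K² + ((6*(K + Q)*(1 + (2*K + 2*Q)))*Q + 3)) = -8 + (K² + ((6*(K + Q)*(1 + 2*K + 2*Q))*Q + 3)) = -8 + (K² + (6*Q*(K + Q)*(1 + 2*K + 2*Q) + 3)) = -8 + (K² + (3 + 6*Q*(K + Q)*(1 + 2*K + 2*Q))) = -8 + (3 + K² + 6*Q*(K + Q)*(1 + 2*K + 2*Q)) = -5 + K² + 6*Q*(K + Q)*(1 + 2*K + 2*Q))
-W((-41 - 82) + 38, 298) = -(-5 + ((-41 - 82) + 38)² + 6*298*(((-41 - 82) + 38) + 298)*(1 + 2*((-41 - 82) + 38) + 2*298)) = -(-5 + (-123 + 38)² + 6*298*((-123 + 38) + 298)*(1 + 2*(-123 + 38) + 596)) = -(-5 + (-85)² + 6*298*(-85 + 298)*(1 + 2*(-85) + 596)) = -(-5 + 7225 + 6*298*213*(1 - 170 + 596)) = -(-5 + 7225 + 6*298*213*427) = -(-5 + 7225 + 162620388) = -1*162627608 = -162627608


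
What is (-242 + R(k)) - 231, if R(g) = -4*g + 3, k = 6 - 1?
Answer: -490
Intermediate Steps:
k = 5
R(g) = 3 - 4*g
(-242 + R(k)) - 231 = (-242 + (3 - 4*5)) - 231 = (-242 + (3 - 20)) - 231 = (-242 - 17) - 231 = -259 - 231 = -490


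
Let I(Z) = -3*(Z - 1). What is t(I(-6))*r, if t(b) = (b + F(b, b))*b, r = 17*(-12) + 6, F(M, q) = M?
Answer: -174636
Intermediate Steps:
r = -198 (r = -204 + 6 = -198)
I(Z) = 3 - 3*Z (I(Z) = -3*(-1 + Z) = 3 - 3*Z)
t(b) = 2*b**2 (t(b) = (b + b)*b = (2*b)*b = 2*b**2)
t(I(-6))*r = (2*(3 - 3*(-6))**2)*(-198) = (2*(3 + 18)**2)*(-198) = (2*21**2)*(-198) = (2*441)*(-198) = 882*(-198) = -174636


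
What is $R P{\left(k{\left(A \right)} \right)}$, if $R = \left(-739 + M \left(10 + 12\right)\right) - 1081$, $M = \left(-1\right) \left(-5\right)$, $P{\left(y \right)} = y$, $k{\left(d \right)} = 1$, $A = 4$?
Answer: $-1710$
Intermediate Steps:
$M = 5$
$R = -1710$ ($R = \left(-739 + 5 \left(10 + 12\right)\right) - 1081 = \left(-739 + 5 \cdot 22\right) - 1081 = \left(-739 + 110\right) - 1081 = -629 - 1081 = -1710$)
$R P{\left(k{\left(A \right)} \right)} = \left(-1710\right) 1 = -1710$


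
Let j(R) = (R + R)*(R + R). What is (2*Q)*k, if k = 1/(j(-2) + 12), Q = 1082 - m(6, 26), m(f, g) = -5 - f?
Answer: 1093/14 ≈ 78.071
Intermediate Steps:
Q = 1093 (Q = 1082 - (-5 - 1*6) = 1082 - (-5 - 6) = 1082 - 1*(-11) = 1082 + 11 = 1093)
j(R) = 4*R**2 (j(R) = (2*R)*(2*R) = 4*R**2)
k = 1/28 (k = 1/(4*(-2)**2 + 12) = 1/(4*4 + 12) = 1/(16 + 12) = 1/28 ≈ 0.035714)
(2*Q)*k = (2*1093)*(1/28) = 2186*(1/28) = 1093/14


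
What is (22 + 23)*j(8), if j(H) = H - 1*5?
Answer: 135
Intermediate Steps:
j(H) = -5 + H (j(H) = H - 5 = -5 + H)
(22 + 23)*j(8) = (22 + 23)*(-5 + 8) = 45*3 = 135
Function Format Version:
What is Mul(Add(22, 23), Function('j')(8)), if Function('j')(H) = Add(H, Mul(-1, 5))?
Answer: 135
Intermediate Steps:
Function('j')(H) = Add(-5, H) (Function('j')(H) = Add(H, -5) = Add(-5, H))
Mul(Add(22, 23), Function('j')(8)) = Mul(Add(22, 23), Add(-5, 8)) = Mul(45, 3) = 135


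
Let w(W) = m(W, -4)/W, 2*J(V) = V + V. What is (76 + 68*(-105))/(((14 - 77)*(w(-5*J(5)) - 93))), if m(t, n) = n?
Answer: -176600/146223 ≈ -1.2077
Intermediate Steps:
J(V) = V (J(V) = (V + V)/2 = (2*V)/2 = V)
w(W) = -4/W
(76 + 68*(-105))/(((14 - 77)*(w(-5*J(5)) - 93))) = (76 + 68*(-105))/(((14 - 77)*(-4/((-5*5)) - 93))) = (76 - 7140)/((-63*(-4/(-25) - 93))) = -7064*(-1/(63*(-4*(-1/25) - 93))) = -7064*(-1/(63*(4/25 - 93))) = -7064/((-63*(-2321/25))) = -7064/146223/25 = -7064*25/146223 = -176600/146223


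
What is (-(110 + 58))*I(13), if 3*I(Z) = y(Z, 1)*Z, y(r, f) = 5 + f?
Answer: -4368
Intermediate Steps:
I(Z) = 2*Z (I(Z) = ((5 + 1)*Z)/3 = (6*Z)/3 = 2*Z)
(-(110 + 58))*I(13) = (-(110 + 58))*(2*13) = -1*168*26 = -168*26 = -4368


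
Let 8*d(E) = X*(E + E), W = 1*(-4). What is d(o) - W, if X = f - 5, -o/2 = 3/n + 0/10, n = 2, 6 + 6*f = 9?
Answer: 59/8 ≈ 7.3750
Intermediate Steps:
f = ½ (f = -1 + (⅙)*9 = -1 + 3/2 = ½ ≈ 0.50000)
o = -3 (o = -2*(3/2 + 0/10) = -2*(3*(½) + 0*(⅒)) = -2*(3/2 + 0) = -2*3/2 = -3)
X = -9/2 (X = ½ - 5 = -9/2 ≈ -4.5000)
W = -4
d(E) = -9*E/8 (d(E) = (-9*(E + E)/2)/8 = (-9*E)/8 = -9*E/8)
d(o) - W = -9/8*(-3) - 1*(-4) = 27/8 + 4 = 59/8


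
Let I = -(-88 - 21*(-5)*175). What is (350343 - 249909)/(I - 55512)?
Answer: -100434/73799 ≈ -1.3609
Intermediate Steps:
I = -18287 (I = -(-88 + 105*175) = -(-88 + 18375) = -1*18287 = -18287)
(350343 - 249909)/(I - 55512) = (350343 - 249909)/(-18287 - 55512) = 100434/(-73799) = 100434*(-1/73799) = -100434/73799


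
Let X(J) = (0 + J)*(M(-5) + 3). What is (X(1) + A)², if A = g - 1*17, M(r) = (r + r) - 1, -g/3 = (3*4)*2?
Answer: 9409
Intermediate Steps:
g = -72 (g = -3*3*4*2 = -36*2 = -3*24 = -72)
M(r) = -1 + 2*r (M(r) = 2*r - 1 = -1 + 2*r)
X(J) = -8*J (X(J) = (0 + J)*((-1 + 2*(-5)) + 3) = J*((-1 - 10) + 3) = J*(-11 + 3) = J*(-8) = -8*J)
A = -89 (A = -72 - 1*17 = -72 - 17 = -89)
(X(1) + A)² = (-8*1 - 89)² = (-8 - 89)² = (-97)² = 9409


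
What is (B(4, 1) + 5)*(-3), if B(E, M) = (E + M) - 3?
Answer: -21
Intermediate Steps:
B(E, M) = -3 + E + M
(B(4, 1) + 5)*(-3) = ((-3 + 4 + 1) + 5)*(-3) = (2 + 5)*(-3) = 7*(-3) = -21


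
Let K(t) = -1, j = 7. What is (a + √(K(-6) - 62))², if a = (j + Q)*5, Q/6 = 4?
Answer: 23962 + 930*I*√7 ≈ 23962.0 + 2460.5*I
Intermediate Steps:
Q = 24 (Q = 6*4 = 24)
a = 155 (a = (7 + 24)*5 = 31*5 = 155)
(a + √(K(-6) - 62))² = (155 + √(-1 - 62))² = (155 + √(-63))² = (155 + 3*I*√7)²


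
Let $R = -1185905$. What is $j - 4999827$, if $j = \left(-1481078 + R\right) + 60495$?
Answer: $-7606315$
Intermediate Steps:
$j = -2606488$ ($j = \left(-1481078 - 1185905\right) + 60495 = -2666983 + 60495 = -2606488$)
$j - 4999827 = -2606488 - 4999827 = -7606315$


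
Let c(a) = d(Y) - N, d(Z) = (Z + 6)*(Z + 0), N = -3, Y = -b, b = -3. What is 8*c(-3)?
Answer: 240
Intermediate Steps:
Y = 3 (Y = -1*(-3) = 3)
d(Z) = Z*(6 + Z) (d(Z) = (6 + Z)*Z = Z*(6 + Z))
c(a) = 30 (c(a) = 3*(6 + 3) - 1*(-3) = 3*9 + 3 = 27 + 3 = 30)
8*c(-3) = 8*30 = 240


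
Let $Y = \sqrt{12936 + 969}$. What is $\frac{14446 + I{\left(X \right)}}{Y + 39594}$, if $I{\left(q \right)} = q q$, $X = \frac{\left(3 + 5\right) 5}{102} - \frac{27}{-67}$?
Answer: $\frac{2226202669946434}{6101317259627553} - \frac{168677274583 \sqrt{1545}}{6101317259627553} \approx 0.36379$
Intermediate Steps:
$X = \frac{2717}{3417}$ ($X = 8 \cdot 5 \cdot \frac{1}{102} - - \frac{27}{67} = 40 \cdot \frac{1}{102} + \frac{27}{67} = \frac{20}{51} + \frac{27}{67} = \frac{2717}{3417} \approx 0.79514$)
$I{\left(q \right)} = q^{2}$
$Y = 3 \sqrt{1545}$ ($Y = \sqrt{13905} = 3 \sqrt{1545} \approx 117.92$)
$\frac{14446 + I{\left(X \right)}}{Y + 39594} = \frac{14446 + \left(\frac{2717}{3417}\right)^{2}}{3 \sqrt{1545} + 39594} = \frac{14446 + \frac{7382089}{11675889}}{39594 + 3 \sqrt{1545}} = \frac{168677274583}{11675889 \left(39594 + 3 \sqrt{1545}\right)}$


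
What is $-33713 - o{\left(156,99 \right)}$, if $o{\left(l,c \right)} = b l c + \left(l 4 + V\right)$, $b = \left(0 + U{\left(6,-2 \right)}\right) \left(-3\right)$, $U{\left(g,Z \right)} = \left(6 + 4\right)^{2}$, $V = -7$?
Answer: $4598870$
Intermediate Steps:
$U{\left(g,Z \right)} = 100$ ($U{\left(g,Z \right)} = 10^{2} = 100$)
$b = -300$ ($b = \left(0 + 100\right) \left(-3\right) = 100 \left(-3\right) = -300$)
$o{\left(l,c \right)} = -7 + 4 l - 300 c l$ ($o{\left(l,c \right)} = - 300 l c + \left(l 4 - 7\right) = - 300 c l + \left(4 l - 7\right) = - 300 c l + \left(-7 + 4 l\right) = -7 + 4 l - 300 c l$)
$-33713 - o{\left(156,99 \right)} = -33713 - \left(-7 + 4 \cdot 156 - 29700 \cdot 156\right) = -33713 - \left(-7 + 624 - 4633200\right) = -33713 - -4632583 = -33713 + 4632583 = 4598870$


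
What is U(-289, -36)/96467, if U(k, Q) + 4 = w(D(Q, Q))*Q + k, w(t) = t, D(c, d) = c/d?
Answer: -47/13781 ≈ -0.0034105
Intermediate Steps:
U(k, Q) = -4 + Q + k (U(k, Q) = -4 + ((Q/Q)*Q + k) = -4 + (1*Q + k) = -4 + (Q + k) = -4 + Q + k)
U(-289, -36)/96467 = (-4 - 36 - 289)/96467 = -329*1/96467 = -47/13781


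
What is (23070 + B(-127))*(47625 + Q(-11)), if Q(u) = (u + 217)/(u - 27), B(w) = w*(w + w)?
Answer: 2634696064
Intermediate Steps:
B(w) = 2*w² (B(w) = w*(2*w) = 2*w²)
Q(u) = (217 + u)/(-27 + u)
(23070 + B(-127))*(47625 + Q(-11)) = (23070 + 2*(-127)²)*(47625 + (217 - 11)/(-27 - 11)) = (23070 + 2*16129)*(47625 + 206/(-38)) = (23070 + 32258)*(47625 - 1/38*206) = 55328*(47625 - 103/19) = 55328*(904772/19) = 2634696064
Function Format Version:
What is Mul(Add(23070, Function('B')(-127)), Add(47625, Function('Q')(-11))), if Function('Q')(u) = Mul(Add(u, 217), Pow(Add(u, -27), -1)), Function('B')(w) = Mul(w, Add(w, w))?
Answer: 2634696064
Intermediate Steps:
Function('B')(w) = Mul(2, Pow(w, 2)) (Function('B')(w) = Mul(w, Mul(2, w)) = Mul(2, Pow(w, 2)))
Function('Q')(u) = Mul(Pow(Add(-27, u), -1), Add(217, u)) (Function('Q')(u) = Mul(Add(217, u), Pow(Add(-27, u), -1)) = Mul(Pow(Add(-27, u), -1), Add(217, u)))
Mul(Add(23070, Function('B')(-127)), Add(47625, Function('Q')(-11))) = Mul(Add(23070, Mul(2, Pow(-127, 2))), Add(47625, Mul(Pow(Add(-27, -11), -1), Add(217, -11)))) = Mul(Add(23070, Mul(2, 16129)), Add(47625, Mul(Pow(-38, -1), 206))) = Mul(Add(23070, 32258), Add(47625, Mul(Rational(-1, 38), 206))) = Mul(55328, Add(47625, Rational(-103, 19))) = Mul(55328, Rational(904772, 19)) = 2634696064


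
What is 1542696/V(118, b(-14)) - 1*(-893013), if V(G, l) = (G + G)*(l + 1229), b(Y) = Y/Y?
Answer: 10801056514/12095 ≈ 8.9302e+5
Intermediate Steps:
b(Y) = 1
V(G, l) = 2*G*(1229 + l) (V(G, l) = (2*G)*(1229 + l) = 2*G*(1229 + l))
1542696/V(118, b(-14)) - 1*(-893013) = 1542696/((2*118*(1229 + 1))) - 1*(-893013) = 1542696/((2*118*1230)) + 893013 = 1542696/290280 + 893013 = 1542696*(1/290280) + 893013 = 64279/12095 + 893013 = 10801056514/12095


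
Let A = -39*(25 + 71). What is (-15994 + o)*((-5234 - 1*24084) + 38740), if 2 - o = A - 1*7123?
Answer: -48287750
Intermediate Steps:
A = -3744 (A = -39*96 = -3744)
o = 10869 (o = 2 - (-3744 - 1*7123) = 2 - (-3744 - 7123) = 2 - 1*(-10867) = 2 + 10867 = 10869)
(-15994 + o)*((-5234 - 1*24084) + 38740) = (-15994 + 10869)*((-5234 - 1*24084) + 38740) = -5125*((-5234 - 24084) + 38740) = -5125*(-29318 + 38740) = -5125*9422 = -48287750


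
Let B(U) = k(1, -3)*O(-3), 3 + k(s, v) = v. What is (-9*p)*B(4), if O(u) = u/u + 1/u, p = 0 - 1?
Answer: -36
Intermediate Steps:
k(s, v) = -3 + v
p = -1
O(u) = 1 + 1/u
B(U) = -4 (B(U) = (-3 - 3)*((1 - 3)/(-3)) = -(-2)*(-2) = -6*⅔ = -4)
(-9*p)*B(4) = -9*(-1)*(-4) = 9*(-4) = -36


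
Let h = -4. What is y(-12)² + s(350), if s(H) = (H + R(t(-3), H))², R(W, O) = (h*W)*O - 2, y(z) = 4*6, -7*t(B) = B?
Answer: 64080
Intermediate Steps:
t(B) = -B/7
y(z) = 24
R(W, O) = -2 - 4*O*W (R(W, O) = (-4*W)*O - 2 = -4*O*W - 2 = -2 - 4*O*W)
s(H) = (-2 - 5*H/7)² (s(H) = (H + (-2 - 4*H*(-⅐*(-3))))² = (H + (-2 - 4*H*3/7))² = (H + (-2 - 12*H/7))² = (-2 - 5*H/7)²)
y(-12)² + s(350) = 24² + (14 + 5*350)²/49 = 576 + (14 + 1750)²/49 = 576 + (1/49)*1764² = 576 + (1/49)*3111696 = 576 + 63504 = 64080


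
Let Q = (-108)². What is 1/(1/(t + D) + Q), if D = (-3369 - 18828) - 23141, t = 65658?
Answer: 20320/237012481 ≈ 8.5734e-5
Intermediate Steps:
Q = 11664
D = -45338 (D = -22197 - 23141 = -45338)
1/(1/(t + D) + Q) = 1/(1/(65658 - 45338) + 11664) = 1/(1/20320 + 11664) = 1/(237012481/20320) = 20320/237012481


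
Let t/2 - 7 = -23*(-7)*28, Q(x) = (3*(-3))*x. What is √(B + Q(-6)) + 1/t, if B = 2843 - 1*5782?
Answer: 1/9030 + I*√2885 ≈ 0.00011074 + 53.712*I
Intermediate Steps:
Q(x) = -9*x
B = -2939 (B = 2843 - 5782 = -2939)
t = 9030 (t = 14 + 2*(-23*(-7)*28) = 14 + 2*(161*28) = 14 + 2*4508 = 14 + 9016 = 9030)
√(B + Q(-6)) + 1/t = √(-2939 - 9*(-6)) + 1/9030 = √(-2939 + 54) + 1/9030 = √(-2885) + 1/9030 = I*√2885 + 1/9030 = 1/9030 + I*√2885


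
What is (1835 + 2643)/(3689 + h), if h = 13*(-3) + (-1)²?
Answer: 4478/3651 ≈ 1.2265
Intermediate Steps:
h = -38 (h = -39 + 1 = -38)
(1835 + 2643)/(3689 + h) = (1835 + 2643)/(3689 - 38) = 4478/3651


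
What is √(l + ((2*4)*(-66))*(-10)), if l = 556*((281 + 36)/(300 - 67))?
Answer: 2*√81928159/233 ≈ 77.695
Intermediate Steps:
l = 176252/233 (l = 556*(317/233) = 176252/233 ≈ 756.45)
√(l + ((2*4)*(-66))*(-10)) = √(176252/233 + ((2*4)*(-66))*(-10)) = √(176252/233 + (8*(-66))*(-10)) = √(176252/233 - 528*(-10)) = √(176252/233 + 5280) = √(1406492/233) = 2*√81928159/233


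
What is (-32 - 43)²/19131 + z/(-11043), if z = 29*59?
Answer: 9794578/70421211 ≈ 0.13909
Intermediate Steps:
z = 1711
(-32 - 43)²/19131 + z/(-11043) = (-32 - 43)²/19131 + 1711/(-11043) = (-75)²*(1/19131) + 1711*(-1/11043) = 5625*(1/19131) - 1711/11043 = 1875/6377 - 1711/11043 = 9794578/70421211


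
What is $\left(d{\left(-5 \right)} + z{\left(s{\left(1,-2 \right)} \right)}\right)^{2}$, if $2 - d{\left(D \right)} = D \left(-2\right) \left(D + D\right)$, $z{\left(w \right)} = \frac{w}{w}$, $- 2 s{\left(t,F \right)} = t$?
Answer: $10609$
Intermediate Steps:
$s{\left(t,F \right)} = - \frac{t}{2}$
$z{\left(w \right)} = 1$
$d{\left(D \right)} = 2 + 4 D^{2}$ ($d{\left(D \right)} = 2 - D \left(-2\right) \left(D + D\right) = 2 - - 2 D 2 D = 2 - - 4 D^{2} = 2 + 4 D^{2}$)
$\left(d{\left(-5 \right)} + z{\left(s{\left(1,-2 \right)} \right)}\right)^{2} = \left(\left(2 + 4 \left(-5\right)^{2}\right) + 1\right)^{2} = \left(\left(2 + 4 \cdot 25\right) + 1\right)^{2} = \left(\left(2 + 100\right) + 1\right)^{2} = \left(102 + 1\right)^{2} = 103^{2} = 10609$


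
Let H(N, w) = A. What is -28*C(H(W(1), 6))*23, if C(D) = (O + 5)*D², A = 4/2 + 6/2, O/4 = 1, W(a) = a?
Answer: -144900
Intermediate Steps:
O = 4 (O = 4*1 = 4)
A = 5 (A = 4*(½) + 6*(½) = 2 + 3 = 5)
H(N, w) = 5
C(D) = 9*D² (C(D) = (4 + 5)*D² = 9*D²)
-28*C(H(W(1), 6))*23 = -252*5²*23 = -252*25*23 = -28*225*23 = -6300*23 = -144900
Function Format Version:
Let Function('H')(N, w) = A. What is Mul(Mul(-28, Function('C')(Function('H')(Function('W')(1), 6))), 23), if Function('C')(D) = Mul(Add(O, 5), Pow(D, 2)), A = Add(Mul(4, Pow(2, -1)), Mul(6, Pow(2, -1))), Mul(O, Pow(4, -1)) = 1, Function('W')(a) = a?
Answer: -144900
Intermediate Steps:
O = 4 (O = Mul(4, 1) = 4)
A = 5 (A = Add(Mul(4, Rational(1, 2)), Mul(6, Rational(1, 2))) = Add(2, 3) = 5)
Function('H')(N, w) = 5
Function('C')(D) = Mul(9, Pow(D, 2)) (Function('C')(D) = Mul(Add(4, 5), Pow(D, 2)) = Mul(9, Pow(D, 2)))
Mul(Mul(-28, Function('C')(Function('H')(Function('W')(1), 6))), 23) = Mul(Mul(-28, Mul(9, Pow(5, 2))), 23) = Mul(Mul(-28, Mul(9, 25)), 23) = Mul(Mul(-28, 225), 23) = Mul(-6300, 23) = -144900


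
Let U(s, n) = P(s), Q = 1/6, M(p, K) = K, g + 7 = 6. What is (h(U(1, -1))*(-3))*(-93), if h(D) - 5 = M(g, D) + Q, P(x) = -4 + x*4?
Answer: 2883/2 ≈ 1441.5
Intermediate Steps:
g = -1 (g = -7 + 6 = -1)
Q = ⅙ ≈ 0.16667
P(x) = -4 + 4*x
U(s, n) = -4 + 4*s
h(D) = 31/6 + D (h(D) = 5 + (D + ⅙) = 5 + (⅙ + D) = 31/6 + D)
(h(U(1, -1))*(-3))*(-93) = ((31/6 + (-4 + 4*1))*(-3))*(-93) = ((31/6 + (-4 + 4))*(-3))*(-93) = ((31/6 + 0)*(-3))*(-93) = ((31/6)*(-3))*(-93) = -31/2*(-93) = 2883/2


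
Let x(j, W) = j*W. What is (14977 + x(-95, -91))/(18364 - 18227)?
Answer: 23622/137 ≈ 172.42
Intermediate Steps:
x(j, W) = W*j
(14977 + x(-95, -91))/(18364 - 18227) = (14977 - 91*(-95))/(18364 - 18227) = (14977 + 8645)/137 = 23622*(1/137) = 23622/137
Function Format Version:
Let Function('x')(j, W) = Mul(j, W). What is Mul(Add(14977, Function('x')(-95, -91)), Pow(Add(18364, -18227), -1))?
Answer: Rational(23622, 137) ≈ 172.42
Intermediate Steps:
Function('x')(j, W) = Mul(W, j)
Mul(Add(14977, Function('x')(-95, -91)), Pow(Add(18364, -18227), -1)) = Mul(Add(14977, Mul(-91, -95)), Pow(Add(18364, -18227), -1)) = Mul(Add(14977, 8645), Pow(137, -1)) = Mul(23622, Rational(1, 137)) = Rational(23622, 137)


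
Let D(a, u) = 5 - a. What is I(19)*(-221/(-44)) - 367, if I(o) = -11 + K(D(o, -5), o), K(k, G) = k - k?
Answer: -1689/4 ≈ -422.25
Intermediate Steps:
K(k, G) = 0
I(o) = -11 (I(o) = -11 + 0 = -11)
I(19)*(-221/(-44)) - 367 = -(-2431)/(-44) - 367 = -(-2431)*(-1)/44 - 367 = -11*221/44 - 367 = -221/4 - 367 = -1689/4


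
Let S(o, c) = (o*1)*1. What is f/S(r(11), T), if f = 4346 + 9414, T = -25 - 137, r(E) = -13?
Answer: -13760/13 ≈ -1058.5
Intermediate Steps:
T = -162
S(o, c) = o (S(o, c) = o*1 = o)
f = 13760
f/S(r(11), T) = 13760/(-13) = 13760*(-1/13) = -13760/13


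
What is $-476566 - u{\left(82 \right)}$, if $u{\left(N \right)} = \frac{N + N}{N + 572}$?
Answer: $- \frac{155837164}{327} \approx -4.7657 \cdot 10^{5}$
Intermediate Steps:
$u{\left(N \right)} = \frac{2 N}{572 + N}$
$-476566 - u{\left(82 \right)} = -476566 - 2 \cdot 82 \frac{1}{572 + 82} = -476566 - 2 \cdot 82 \cdot \frac{1}{654} = -476566 - \frac{82}{327} = - \frac{155837164}{327}$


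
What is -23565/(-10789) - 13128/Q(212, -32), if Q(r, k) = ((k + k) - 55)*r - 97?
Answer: 738421617/273231425 ≈ 2.7025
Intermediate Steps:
Q(r, k) = -97 + r*(-55 + 2*k) (Q(r, k) = (2*k - 55)*r - 97 = (-55 + 2*k)*r - 97 = r*(-55 + 2*k) - 97 = -97 + r*(-55 + 2*k))
-23565/(-10789) - 13128/Q(212, -32) = -23565/(-10789) - 13128/(-97 - 55*212 + 2*(-32)*212) = -23565*(-1/10789) - 13128/(-97 - 11660 - 13568) = 23565/10789 - 13128/(-25325) = 23565/10789 - 13128*(-1/25325) = 23565/10789 + 13128/25325 = 738421617/273231425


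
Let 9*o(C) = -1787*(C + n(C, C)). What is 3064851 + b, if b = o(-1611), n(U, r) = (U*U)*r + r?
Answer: 830176818830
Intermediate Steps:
n(U, r) = r + r*U² (n(U, r) = U²*r + r = r*U² + r = r + r*U²)
o(C) = -1787*C/9 - 1787*C*(1 + C²)/9 (o(C) = (-1787*(C + C*(1 + C²)))/9 = (-1787*C - 1787*C*(1 + C²))/9 = -1787*C/9 - 1787*C*(1 + C²)/9)
b = 830173753979 (b = (1787/9)*(-1611)*(-2 - 1*(-1611)²) = (1787/9)*(-1611)*(-2 - 1*2595321) = (1787/9)*(-1611)*(-2 - 2595321) = (1787/9)*(-1611)*(-2595323) = 830173753979)
3064851 + b = 3064851 + 830173753979 = 830176818830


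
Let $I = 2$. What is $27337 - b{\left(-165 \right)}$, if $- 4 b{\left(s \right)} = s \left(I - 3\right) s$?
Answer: $\frac{82123}{4} \approx 20531.0$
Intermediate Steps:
$b{\left(s \right)} = \frac{s^{2}}{4}$ ($b{\left(s \right)} = - \frac{s \left(2 - 3\right) s}{4} = - \frac{s \left(-1\right) s}{4} = - \frac{- s s}{4} = - \frac{\left(-1\right) s^{2}}{4} = \frac{s^{2}}{4}$)
$27337 - b{\left(-165 \right)} = 27337 - \frac{\left(-165\right)^{2}}{4} = 27337 - \frac{1}{4} \cdot 27225 = 27337 - \frac{27225}{4} = \frac{82123}{4}$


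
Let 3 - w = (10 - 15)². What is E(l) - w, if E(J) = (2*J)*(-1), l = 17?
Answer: -12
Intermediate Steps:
w = -22 (w = 3 - (10 - 15)² = 3 - 1*(-5)² = 3 - 1*25 = 3 - 25 = -22)
E(J) = -2*J
E(l) - w = -2*17 - 1*(-22) = -34 + 22 = -12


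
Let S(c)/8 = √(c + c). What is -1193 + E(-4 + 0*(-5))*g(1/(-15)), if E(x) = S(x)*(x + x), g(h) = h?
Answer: -1193 + 128*I*√2/15 ≈ -1193.0 + 12.068*I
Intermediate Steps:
S(c) = 8*√2*√c (S(c) = 8*√(c + c) = 8*√(2*c) = 8*(√2*√c) = 8*√2*√c)
E(x) = 16*√2*x^(3/2) (E(x) = (8*√2*√x)*(x + x) = (8*√2*√x)*(2*x) = 16*√2*x^(3/2))
-1193 + E(-4 + 0*(-5))*g(1/(-15)) = -1193 + (16*√2*(-4 + 0*(-5))^(3/2))/(-15) = -1193 + (16*√2*(-4 + 0)^(3/2))*(-1/15) = -1193 + (16*√2*(-4)^(3/2))*(-1/15) = -1193 + (16*√2*(-8*I))*(-1/15) = -1193 - 128*I*√2*(-1/15) = -1193 + 128*I*√2/15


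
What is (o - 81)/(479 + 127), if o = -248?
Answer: -329/606 ≈ -0.54290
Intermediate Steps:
(o - 81)/(479 + 127) = (-248 - 81)/(479 + 127) = -329/606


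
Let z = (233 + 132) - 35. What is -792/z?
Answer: -12/5 ≈ -2.4000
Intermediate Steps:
z = 330 (z = 365 - 35 = 330)
-792/z = -792/330 = -792*1/330 = -12/5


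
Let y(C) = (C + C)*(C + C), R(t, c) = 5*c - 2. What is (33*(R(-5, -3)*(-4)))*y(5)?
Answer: 224400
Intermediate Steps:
R(t, c) = -2 + 5*c
y(C) = 4*C² (y(C) = (2*C)*(2*C) = 4*C²)
(33*(R(-5, -3)*(-4)))*y(5) = (33*((-2 + 5*(-3))*(-4)))*(4*5²) = (33*((-2 - 15)*(-4)))*(4*25) = (33*(-17*(-4)))*100 = (33*68)*100 = 2244*100 = 224400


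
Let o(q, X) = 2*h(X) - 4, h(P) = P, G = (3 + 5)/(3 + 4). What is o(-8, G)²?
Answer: 144/49 ≈ 2.9388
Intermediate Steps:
G = 8/7 ≈ 1.1429
o(q, X) = -4 + 2*X (o(q, X) = 2*X - 4 = -4 + 2*X)
o(-8, G)² = (-4 + 2*(8/7))² = (-4 + 16/7)² = (-12/7)² = 144/49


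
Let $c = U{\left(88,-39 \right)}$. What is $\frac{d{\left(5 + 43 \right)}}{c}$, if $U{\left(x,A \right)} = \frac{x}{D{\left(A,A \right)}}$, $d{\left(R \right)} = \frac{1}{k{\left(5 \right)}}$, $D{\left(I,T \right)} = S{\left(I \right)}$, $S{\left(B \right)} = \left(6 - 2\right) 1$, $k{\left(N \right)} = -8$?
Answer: $- \frac{1}{176} \approx -0.0056818$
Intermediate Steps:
$S{\left(B \right)} = 4$ ($S{\left(B \right)} = 4 \cdot 1 = 4$)
$D{\left(I,T \right)} = 4$
$d{\left(R \right)} = - \frac{1}{8}$ ($d{\left(R \right)} = \frac{1}{-8} = - \frac{1}{8}$)
$U{\left(x,A \right)} = \frac{x}{4}$
$c = 22$ ($c = \frac{1}{4} \cdot 88 = 22$)
$\frac{d{\left(5 + 43 \right)}}{c} = - \frac{1}{8 \cdot 22} = \left(- \frac{1}{8}\right) \frac{1}{22} = - \frac{1}{176}$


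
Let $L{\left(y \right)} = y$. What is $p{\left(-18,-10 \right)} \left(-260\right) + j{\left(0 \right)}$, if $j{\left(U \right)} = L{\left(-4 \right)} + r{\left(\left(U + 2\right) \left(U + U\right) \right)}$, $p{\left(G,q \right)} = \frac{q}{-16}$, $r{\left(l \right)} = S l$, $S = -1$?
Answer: $- \frac{333}{2} \approx -166.5$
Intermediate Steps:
$r{\left(l \right)} = - l$
$p{\left(G,q \right)} = - \frac{q}{16}$ ($p{\left(G,q \right)} = q \left(- \frac{1}{16}\right) = - \frac{q}{16}$)
$j{\left(U \right)} = -4 - 2 U \left(2 + U\right)$ ($j{\left(U \right)} = -4 - \left(U + 2\right) \left(U + U\right) = -4 - \left(2 + U\right) 2 U = -4 - 2 U \left(2 + U\right)$)
$p{\left(-18,-10 \right)} \left(-260\right) + j{\left(0 \right)} = \left(- \frac{1}{16}\right) \left(-10\right) \left(-260\right) - \left(4 + 0 \left(2 + 0\right)\right) = \frac{5}{8} \left(-260\right) - \left(4 + 0 \cdot 2\right) = - \frac{325}{2} + \left(-4 + 0\right) = - \frac{325}{2} - 4 = - \frac{333}{2}$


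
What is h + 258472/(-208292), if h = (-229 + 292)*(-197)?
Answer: -646342621/52073 ≈ -12412.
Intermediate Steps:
h = -12411 (h = 63*(-197) = -12411)
h + 258472/(-208292) = -12411 + 258472/(-208292) = -12411 + 258472*(-1/208292) = -12411 - 64618/52073 = -646342621/52073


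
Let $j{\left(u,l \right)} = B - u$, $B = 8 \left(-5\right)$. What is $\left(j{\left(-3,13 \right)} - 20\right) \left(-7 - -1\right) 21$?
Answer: $7182$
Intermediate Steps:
$B = -40$
$j{\left(u,l \right)} = -40 - u$
$\left(j{\left(-3,13 \right)} - 20\right) \left(-7 - -1\right) 21 = \left(\left(-40 - -3\right) - 20\right) \left(-7 - -1\right) 21 = \left(\left(-40 + 3\right) - 20\right) \left(-7 + 1\right) 21 = \left(-37 - 20\right) \left(\left(-6\right) 21\right) = \left(-57\right) \left(-126\right) = 7182$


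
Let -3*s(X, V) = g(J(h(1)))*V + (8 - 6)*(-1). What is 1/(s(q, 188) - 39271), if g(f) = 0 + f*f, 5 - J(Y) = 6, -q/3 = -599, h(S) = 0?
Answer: -1/39333 ≈ -2.5424e-5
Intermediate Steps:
q = 1797 (q = -3*(-599) = 1797)
J(Y) = -1 (J(Y) = 5 - 1*6 = 5 - 6 = -1)
g(f) = f² (g(f) = 0 + f² = f²)
s(X, V) = ⅔ - V/3 (s(X, V) = -((-1)²*V + (8 - 6)*(-1))/3 = -(1*V + 2*(-1))/3 = -(V - 2)/3 = -(-2 + V)/3 = ⅔ - V/3)
1/(s(q, 188) - 39271) = 1/((⅔ - ⅓*188) - 39271) = 1/((⅔ - 188/3) - 39271) = 1/(-62 - 39271) = 1/(-39333) = -1/39333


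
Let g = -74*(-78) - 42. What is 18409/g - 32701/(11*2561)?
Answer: 331223209/161419830 ≈ 2.0519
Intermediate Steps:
g = 5730 (g = 5772 - 42 = 5730)
18409/g - 32701/(11*2561) = 18409/5730 - 32701/(11*2561) = 18409*(1/5730) - 32701/28171 = 18409/5730 - 32701*1/28171 = 18409/5730 - 32701/28171 = 331223209/161419830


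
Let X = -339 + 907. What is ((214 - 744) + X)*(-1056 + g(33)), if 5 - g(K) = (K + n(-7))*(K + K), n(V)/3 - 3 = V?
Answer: -92606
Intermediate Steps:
n(V) = 9 + 3*V
X = 568
g(K) = 5 - 2*K*(-12 + K) (g(K) = 5 - (K + (9 + 3*(-7)))*(K + K) = 5 - (K + (9 - 21))*2*K = 5 - (K - 12)*2*K = 5 - (-12 + K)*2*K = 5 - 2*K*(-12 + K))
((214 - 744) + X)*(-1056 + g(33)) = ((214 - 744) + 568)*(-1056 + (5 - 2*33² + 24*33)) = (-530 + 568)*(-1056 + (5 - 2*1089 + 792)) = 38*(-1056 + (5 - 2178 + 792)) = 38*(-1056 - 1381) = 38*(-2437) = -92606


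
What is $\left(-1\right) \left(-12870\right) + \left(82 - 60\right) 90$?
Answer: $14850$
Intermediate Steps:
$\left(-1\right) \left(-12870\right) + \left(82 - 60\right) 90 = 12870 + 22 \cdot 90 = 12870 + 1980 = 14850$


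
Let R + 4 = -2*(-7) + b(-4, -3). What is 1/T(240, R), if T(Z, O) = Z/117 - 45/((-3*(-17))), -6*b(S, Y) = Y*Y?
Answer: 663/775 ≈ 0.85548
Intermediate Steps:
b(S, Y) = -Y²/6 (b(S, Y) = -Y*Y/6 = -Y²/6)
R = 17/2 (R = -4 + (-2*(-7) - ⅙*(-3)²) = -4 + (14 - ⅙*9) = -4 + (14 - 3/2) = -4 + 25/2 = 17/2 ≈ 8.5000)
T(Z, O) = -15/17 + Z/117 (T(Z, O) = Z*(1/117) - 45/51 = Z/117 - 45*1/51 = Z/117 - 15/17 = -15/17 + Z/117)
1/T(240, R) = 1/(-15/17 + (1/117)*240) = 1/(-15/17 + 80/39) = 1/(775/663) = 663/775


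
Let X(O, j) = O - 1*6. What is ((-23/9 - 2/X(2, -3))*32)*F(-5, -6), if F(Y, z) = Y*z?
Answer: -5920/3 ≈ -1973.3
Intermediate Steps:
X(O, j) = -6 + O (X(O, j) = O - 6 = -6 + O)
((-23/9 - 2/X(2, -3))*32)*F(-5, -6) = ((-23/9 - 2/(-6 + 2))*32)*(-5*(-6)) = ((-23*⅑ - 2/(-4))*32)*30 = ((-23/9 - 2*(-¼))*32)*30 = ((-23/9 + ½)*32)*30 = -37/18*32*30 = -592/9*30 = -5920/3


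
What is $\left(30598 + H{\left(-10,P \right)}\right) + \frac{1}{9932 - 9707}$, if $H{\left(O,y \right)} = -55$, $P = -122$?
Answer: $\frac{6872176}{225} \approx 30543.0$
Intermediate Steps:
$\left(30598 + H{\left(-10,P \right)}\right) + \frac{1}{9932 - 9707} = \left(30598 - 55\right) + \frac{1}{9932 - 9707} = 30543 + \frac{1}{225} = \frac{6872176}{225}$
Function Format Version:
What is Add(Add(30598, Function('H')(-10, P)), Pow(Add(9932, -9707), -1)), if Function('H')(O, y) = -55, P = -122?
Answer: Rational(6872176, 225) ≈ 30543.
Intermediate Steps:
Add(Add(30598, Function('H')(-10, P)), Pow(Add(9932, -9707), -1)) = Add(Add(30598, -55), Pow(Add(9932, -9707), -1)) = Add(30543, Pow(225, -1)) = Add(30543, Rational(1, 225)) = Rational(6872176, 225)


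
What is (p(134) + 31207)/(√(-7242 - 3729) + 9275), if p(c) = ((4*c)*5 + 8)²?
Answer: 1269896425/1623332 - 21769653*I*√1219/86036596 ≈ 782.28 - 8.8343*I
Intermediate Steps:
p(c) = (8 + 20*c)² (p(c) = (20*c + 8)² = (8 + 20*c)²)
(p(134) + 31207)/(√(-7242 - 3729) + 9275) = (16*(2 + 5*134)² + 31207)/(√(-7242 - 3729) + 9275) = (16*(2 + 670)² + 31207)/(√(-10971) + 9275) = (16*672² + 31207)/(3*I*√1219 + 9275) = (16*451584 + 31207)/(9275 + 3*I*√1219) = (7225344 + 31207)/(9275 + 3*I*√1219) = 7256551/(9275 + 3*I*√1219)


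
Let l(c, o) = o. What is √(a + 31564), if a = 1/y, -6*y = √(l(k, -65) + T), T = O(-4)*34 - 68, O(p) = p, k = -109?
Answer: √(2284002604 + 1614*I*√269)/269 ≈ 177.66 + 0.0010296*I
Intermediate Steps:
T = -204 (T = -4*34 - 68 = -136 - 68 = -204)
y = -I*√269/6 (y = -√(-65 - 204)/6 = -I*√269/6 ≈ -2.7335*I)
a = 6*I*√269/269 (a = 1/(-I*√269/6) = 6*I*√269/269 ≈ 0.36583*I)
√(a + 31564) = √(6*I*√269/269 + 31564) = √(31564 + 6*I*√269/269)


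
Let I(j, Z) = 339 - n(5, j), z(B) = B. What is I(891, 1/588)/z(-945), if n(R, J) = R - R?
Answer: -113/315 ≈ -0.35873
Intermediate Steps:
n(R, J) = 0
I(j, Z) = 339 (I(j, Z) = 339 - 1*0 = 339 + 0 = 339)
I(891, 1/588)/z(-945) = 339/(-945) = 339*(-1/945) = -113/315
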